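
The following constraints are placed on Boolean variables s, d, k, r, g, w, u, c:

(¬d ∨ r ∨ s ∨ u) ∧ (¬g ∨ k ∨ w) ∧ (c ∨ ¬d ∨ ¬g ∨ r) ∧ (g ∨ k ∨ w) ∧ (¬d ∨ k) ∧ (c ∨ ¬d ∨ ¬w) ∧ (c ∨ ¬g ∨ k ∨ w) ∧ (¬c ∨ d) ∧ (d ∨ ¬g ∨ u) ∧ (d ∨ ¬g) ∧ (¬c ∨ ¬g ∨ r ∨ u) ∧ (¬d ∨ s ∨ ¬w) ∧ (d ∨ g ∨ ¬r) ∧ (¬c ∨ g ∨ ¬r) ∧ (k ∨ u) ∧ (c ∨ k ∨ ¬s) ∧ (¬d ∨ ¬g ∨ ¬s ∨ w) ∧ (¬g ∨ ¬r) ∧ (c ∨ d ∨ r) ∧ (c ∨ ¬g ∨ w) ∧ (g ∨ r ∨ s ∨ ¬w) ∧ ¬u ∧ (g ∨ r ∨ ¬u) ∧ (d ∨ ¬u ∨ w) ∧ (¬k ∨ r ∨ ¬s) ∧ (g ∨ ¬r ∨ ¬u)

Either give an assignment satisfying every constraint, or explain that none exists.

s: True; d: True; k: True; r: True; g: False; w: False; u: False; c: False

Unit clause (¬u) forces u = False.
In (k ∨ u) only k is left, so k = True.
Set s = True.
  then (¬k ∨ r ∨ ¬s) forces r = True.
  then (¬g ∨ ¬r) forces g = False.
  then (d ∨ g ∨ ¬r) forces d = True.
  then (¬c ∨ g ∨ ¬r) forces c = False.
  then (c ∨ ¬d ∨ ¬w) forces w = False.
All clauses satisfied.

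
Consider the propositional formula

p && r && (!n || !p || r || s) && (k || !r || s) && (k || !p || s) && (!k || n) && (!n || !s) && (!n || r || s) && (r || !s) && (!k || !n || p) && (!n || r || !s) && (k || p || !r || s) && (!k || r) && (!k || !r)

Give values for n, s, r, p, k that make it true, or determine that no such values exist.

n = False, s = True, r = True, p = True, k = False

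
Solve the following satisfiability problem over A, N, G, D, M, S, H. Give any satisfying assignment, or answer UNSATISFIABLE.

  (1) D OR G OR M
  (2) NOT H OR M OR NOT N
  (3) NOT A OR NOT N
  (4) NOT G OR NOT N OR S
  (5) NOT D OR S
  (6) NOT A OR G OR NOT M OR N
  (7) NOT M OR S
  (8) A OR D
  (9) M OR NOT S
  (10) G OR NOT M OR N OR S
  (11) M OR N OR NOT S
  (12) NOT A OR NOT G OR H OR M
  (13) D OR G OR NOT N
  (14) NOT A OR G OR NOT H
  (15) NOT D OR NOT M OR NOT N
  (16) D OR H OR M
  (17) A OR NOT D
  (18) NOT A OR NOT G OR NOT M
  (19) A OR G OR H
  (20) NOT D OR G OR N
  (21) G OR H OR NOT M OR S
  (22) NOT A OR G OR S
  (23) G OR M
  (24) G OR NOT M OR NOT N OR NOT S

Try A = False:
  (A OR D) forces D = True.
  clause (A OR NOT D) is falsified — backtrack.
So A = True.
  then (NOT A OR NOT N) forces N = False.
Try G = False:
  (NOT A OR G OR NOT M OR N) forces M = False.
  clause (G OR M) is falsified — backtrack.
So G = True.
  then (NOT A OR NOT G OR NOT M) forces M = False.
  then (M OR NOT S) forces S = False.
  then (NOT A OR NOT G OR H OR M) forces H = True.
  then (NOT D OR S) forces D = False.
All clauses satisfied.

A = True, N = False, G = True, D = False, M = False, S = False, H = True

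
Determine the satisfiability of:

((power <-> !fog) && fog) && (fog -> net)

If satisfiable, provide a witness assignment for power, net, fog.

power = False; net = True; fog = True

  (power <-> !fog) && fog = True
    power <-> !fog = True
      !fog = False
  fog -> net = True
Both conjuncts True, so the formula holds.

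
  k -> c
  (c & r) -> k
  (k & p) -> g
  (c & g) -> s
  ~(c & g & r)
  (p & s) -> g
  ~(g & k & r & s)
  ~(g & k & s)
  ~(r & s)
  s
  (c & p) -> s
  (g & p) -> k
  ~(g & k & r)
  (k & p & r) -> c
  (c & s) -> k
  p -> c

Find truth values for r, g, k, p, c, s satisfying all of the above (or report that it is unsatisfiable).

r = False; g = True; k = False; p = False; c = False; s = True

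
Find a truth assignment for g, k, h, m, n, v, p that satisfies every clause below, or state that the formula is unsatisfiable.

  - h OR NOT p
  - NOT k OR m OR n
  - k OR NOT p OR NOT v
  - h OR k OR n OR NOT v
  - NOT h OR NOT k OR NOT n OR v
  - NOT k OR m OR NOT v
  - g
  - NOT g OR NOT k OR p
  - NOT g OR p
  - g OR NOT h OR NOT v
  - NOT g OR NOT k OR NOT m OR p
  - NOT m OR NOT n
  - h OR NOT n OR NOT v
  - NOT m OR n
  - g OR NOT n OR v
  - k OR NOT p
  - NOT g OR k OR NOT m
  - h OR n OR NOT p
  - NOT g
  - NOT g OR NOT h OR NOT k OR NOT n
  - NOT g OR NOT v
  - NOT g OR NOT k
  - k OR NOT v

Case g = True:
  Clause (NOT g) is falsified — contradiction.
Case g = False:
  Clause (g) is falsified — contradiction.
Both cases fail, so the formula is unsatisfiable.

UNSATISFIABLE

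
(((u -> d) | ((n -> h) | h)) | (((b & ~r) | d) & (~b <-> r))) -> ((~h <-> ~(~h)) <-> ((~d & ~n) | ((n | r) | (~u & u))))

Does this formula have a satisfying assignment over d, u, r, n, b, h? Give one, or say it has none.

d=F, u=T, r=T, n=T, b=F, h=F

  (((u -> d) | ((n -> h) | h)) | (((b & ~r) | d) & (~b <-> r))) -> ((~h <-> ~(~h)) <-> ((~d & ~n) | ((n | r) | (~u & u)))) = True
    ((u -> d) | ((n -> h) | h)) | (((b & ~r) | d) & (~b <-> r)) = False
      (u -> d) | ((n -> h) | h) = False
        u -> d = False
        (n -> h) | h = False
          n -> h = False
      ((b & ~r) | d) & (~b <-> r) = False
        (b & ~r) | d = False
          b & ~r = False
            ~r = False
        ~b <-> r = True
          ~b = True
    (~h <-> ~(~h)) <-> ((~d & ~n) | ((n | r) | (~u & u))) = False
      ~h <-> ~(~h) = False
        ~h = True
        ~(~h) = False
          ~h = True
      (~d & ~n) | ((n | r) | (~u & u)) = True
        ~d & ~n = False
          ~d = True
          ~n = False
        (n | r) | (~u & u) = True
          n | r = True
          ~u & u = False
            ~u = False
The formula evaluates to True.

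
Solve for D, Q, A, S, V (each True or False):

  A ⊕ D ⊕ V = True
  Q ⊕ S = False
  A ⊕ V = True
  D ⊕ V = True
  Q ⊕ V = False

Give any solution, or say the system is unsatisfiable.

D = False, Q = True, A = False, S = True, V = True

A ⊕ D ⊕ V = F ⊕ F ⊕ T = True ✓
Q ⊕ S = T ⊕ T = False ✓
A ⊕ V = F ⊕ T = True ✓
D ⊕ V = F ⊕ T = True ✓
Q ⊕ V = T ⊕ T = False ✓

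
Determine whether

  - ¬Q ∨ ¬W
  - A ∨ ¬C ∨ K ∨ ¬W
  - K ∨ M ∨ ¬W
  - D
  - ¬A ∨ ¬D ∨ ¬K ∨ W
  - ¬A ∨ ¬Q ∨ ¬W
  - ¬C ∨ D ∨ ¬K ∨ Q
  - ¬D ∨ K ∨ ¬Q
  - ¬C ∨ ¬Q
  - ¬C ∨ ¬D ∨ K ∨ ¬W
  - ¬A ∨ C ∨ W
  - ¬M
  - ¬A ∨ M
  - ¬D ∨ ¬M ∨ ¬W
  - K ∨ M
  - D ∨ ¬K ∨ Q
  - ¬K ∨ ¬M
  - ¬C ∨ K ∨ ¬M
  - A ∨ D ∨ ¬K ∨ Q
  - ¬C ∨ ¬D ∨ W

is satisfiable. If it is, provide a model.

Q=T; M=F; W=F; A=F; C=F; D=T; K=T

Unit clause (D) forces D = True.
Unit clause (¬M) forces M = False.
In (¬A ∨ M) only ¬A is left, so A = False.
In (K ∨ M) only K is left, so K = True.
Set Q = True.
  then (¬Q ∨ ¬W) forces W = False.
  then (¬C ∨ ¬Q) forces C = False.
All clauses satisfied.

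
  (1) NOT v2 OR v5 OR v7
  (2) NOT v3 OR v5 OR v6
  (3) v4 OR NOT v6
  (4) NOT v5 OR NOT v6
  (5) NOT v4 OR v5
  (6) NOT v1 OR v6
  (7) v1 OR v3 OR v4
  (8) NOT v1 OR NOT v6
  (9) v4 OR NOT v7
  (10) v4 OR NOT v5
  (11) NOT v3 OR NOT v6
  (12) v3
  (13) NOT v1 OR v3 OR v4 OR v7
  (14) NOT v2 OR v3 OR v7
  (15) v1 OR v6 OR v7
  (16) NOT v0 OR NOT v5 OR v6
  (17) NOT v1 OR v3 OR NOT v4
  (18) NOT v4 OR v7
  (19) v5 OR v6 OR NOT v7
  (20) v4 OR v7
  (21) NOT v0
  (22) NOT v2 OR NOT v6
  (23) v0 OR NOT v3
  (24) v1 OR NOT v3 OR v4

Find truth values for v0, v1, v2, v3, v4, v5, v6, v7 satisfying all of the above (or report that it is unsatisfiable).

Case v0 = True:
  Clause (NOT v0) is falsified — contradiction.
Case v0 = False:
  (v3) forces v3 = True.
  Clause (v0 OR NOT v3) is falsified — contradiction.
Both cases fail, so the formula is unsatisfiable.

Unsatisfiable — no assignment works.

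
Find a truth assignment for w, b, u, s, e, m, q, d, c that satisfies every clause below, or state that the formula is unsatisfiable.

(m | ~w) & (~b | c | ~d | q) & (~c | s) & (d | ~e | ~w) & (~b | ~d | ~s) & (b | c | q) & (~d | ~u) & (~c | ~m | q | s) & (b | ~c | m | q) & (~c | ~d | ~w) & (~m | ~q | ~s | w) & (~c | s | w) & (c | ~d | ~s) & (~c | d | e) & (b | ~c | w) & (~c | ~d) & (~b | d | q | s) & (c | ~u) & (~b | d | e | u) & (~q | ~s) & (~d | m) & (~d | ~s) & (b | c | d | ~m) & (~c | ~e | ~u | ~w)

Set w = False.
Set b = True.
Set u = False.
Set s = True.
  then (~b | ~d | ~s) forces d = False.
  then (~b | d | e | u) forces e = True.
  then (~q | ~s) forces q = False.
Set m = True.
Set c = False.
All clauses satisfied.

w = False, b = True, u = False, s = True, e = True, m = True, q = False, d = False, c = False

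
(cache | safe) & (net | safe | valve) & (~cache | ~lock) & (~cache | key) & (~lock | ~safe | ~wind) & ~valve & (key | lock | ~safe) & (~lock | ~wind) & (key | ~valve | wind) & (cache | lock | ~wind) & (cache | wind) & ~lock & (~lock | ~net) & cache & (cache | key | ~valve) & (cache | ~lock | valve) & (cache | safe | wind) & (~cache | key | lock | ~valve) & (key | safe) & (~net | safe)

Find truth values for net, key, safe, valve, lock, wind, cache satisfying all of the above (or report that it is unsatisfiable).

net: True; key: True; safe: True; valve: False; lock: False; wind: False; cache: True

Unit clause (~valve) forces valve = False.
Unit clause (~lock) forces lock = False.
Unit clause (cache) forces cache = True.
In (~cache | key) only key is left, so key = True.
Set net = True.
  then (~net | safe) forces safe = True.
Set wind = False.
All clauses satisfied.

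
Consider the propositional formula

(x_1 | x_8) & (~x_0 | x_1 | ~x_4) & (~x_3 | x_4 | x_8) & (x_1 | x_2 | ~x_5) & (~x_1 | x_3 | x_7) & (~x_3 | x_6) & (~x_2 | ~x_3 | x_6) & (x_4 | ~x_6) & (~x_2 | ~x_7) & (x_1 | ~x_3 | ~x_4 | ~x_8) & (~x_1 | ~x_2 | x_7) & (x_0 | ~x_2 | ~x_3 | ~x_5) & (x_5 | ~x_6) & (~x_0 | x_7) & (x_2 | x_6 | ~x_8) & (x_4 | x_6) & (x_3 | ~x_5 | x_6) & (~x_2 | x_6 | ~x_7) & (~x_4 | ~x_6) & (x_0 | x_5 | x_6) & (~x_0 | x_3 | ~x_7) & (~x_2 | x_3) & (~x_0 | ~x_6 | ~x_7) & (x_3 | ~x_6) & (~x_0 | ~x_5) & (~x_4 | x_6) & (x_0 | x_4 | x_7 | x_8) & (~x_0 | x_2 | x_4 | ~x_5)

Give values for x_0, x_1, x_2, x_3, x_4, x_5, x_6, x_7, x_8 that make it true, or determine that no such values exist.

UNSATISFIABLE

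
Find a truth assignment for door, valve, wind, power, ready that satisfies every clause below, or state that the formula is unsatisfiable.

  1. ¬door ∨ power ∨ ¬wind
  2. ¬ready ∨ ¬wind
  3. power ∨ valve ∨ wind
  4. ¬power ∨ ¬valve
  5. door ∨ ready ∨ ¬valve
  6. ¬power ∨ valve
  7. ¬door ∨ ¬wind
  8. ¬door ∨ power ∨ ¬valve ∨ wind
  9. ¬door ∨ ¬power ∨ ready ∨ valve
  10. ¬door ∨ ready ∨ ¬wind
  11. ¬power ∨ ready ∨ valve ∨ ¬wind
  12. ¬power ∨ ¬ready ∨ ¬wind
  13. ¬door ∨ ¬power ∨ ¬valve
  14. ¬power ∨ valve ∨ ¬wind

Set door = False.
Set valve = True.
  then (¬power ∨ ¬valve) forces power = False.
  then (door ∨ ready ∨ ¬valve) forces ready = True.
  then (¬ready ∨ ¬wind) forces wind = False.
All clauses satisfied.

door: False, valve: True, wind: False, power: False, ready: True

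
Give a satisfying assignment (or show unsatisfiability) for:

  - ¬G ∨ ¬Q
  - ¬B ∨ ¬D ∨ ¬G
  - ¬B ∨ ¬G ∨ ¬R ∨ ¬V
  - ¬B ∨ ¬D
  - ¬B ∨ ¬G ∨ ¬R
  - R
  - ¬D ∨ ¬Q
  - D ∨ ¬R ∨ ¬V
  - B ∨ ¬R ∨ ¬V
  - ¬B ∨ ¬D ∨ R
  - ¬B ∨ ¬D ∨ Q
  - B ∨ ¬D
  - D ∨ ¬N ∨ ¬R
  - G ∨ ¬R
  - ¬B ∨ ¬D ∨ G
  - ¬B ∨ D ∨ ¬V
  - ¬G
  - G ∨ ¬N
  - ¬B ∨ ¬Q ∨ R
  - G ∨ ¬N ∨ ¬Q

No satisfying assignment exists.

Case G = True:
  Clause (¬G) is falsified — contradiction.
Case G = False:
  (R) forces R = True.
  Clause (G ∨ ¬R) is falsified — contradiction.
Both cases fail, so the formula is unsatisfiable.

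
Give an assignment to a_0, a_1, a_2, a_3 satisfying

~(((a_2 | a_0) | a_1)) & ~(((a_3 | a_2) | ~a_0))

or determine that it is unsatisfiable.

UNSATISFIABLE

Case a_0 = True: the conjunct ~(((a_2 | a_0) | a_1)) becomes ~((True | a_1)) = False.
Case a_0 = False: the conjunct ~(((a_3 | a_2) | ~a_0)) becomes ~(((a_3 | a_2) | True)) = False.
Both cases fail — unsatisfiable.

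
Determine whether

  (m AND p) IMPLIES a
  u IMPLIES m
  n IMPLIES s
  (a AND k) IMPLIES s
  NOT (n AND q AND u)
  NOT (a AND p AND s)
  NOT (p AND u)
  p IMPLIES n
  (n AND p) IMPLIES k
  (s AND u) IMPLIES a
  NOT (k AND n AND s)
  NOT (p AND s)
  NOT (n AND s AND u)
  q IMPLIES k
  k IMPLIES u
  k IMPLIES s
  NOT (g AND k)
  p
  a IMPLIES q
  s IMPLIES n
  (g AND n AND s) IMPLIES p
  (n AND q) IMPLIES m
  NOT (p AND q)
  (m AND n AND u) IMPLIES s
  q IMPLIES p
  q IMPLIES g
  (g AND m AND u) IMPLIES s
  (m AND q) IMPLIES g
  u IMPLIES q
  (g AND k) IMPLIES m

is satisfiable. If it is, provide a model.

Case p = True:
  (NOT p OR NOT q) forces q = False.
  (q OR NOT u) forces u = False.
  (n OR NOT p) forces n = True.
  (k OR NOT n OR NOT p) forces k = True.
  Clause (NOT k OR u) is falsified — contradiction.
Case p = False:
  Clause (p) is falsified — contradiction.
Both cases fail, so the formula is unsatisfiable.

The formula is unsatisfiable.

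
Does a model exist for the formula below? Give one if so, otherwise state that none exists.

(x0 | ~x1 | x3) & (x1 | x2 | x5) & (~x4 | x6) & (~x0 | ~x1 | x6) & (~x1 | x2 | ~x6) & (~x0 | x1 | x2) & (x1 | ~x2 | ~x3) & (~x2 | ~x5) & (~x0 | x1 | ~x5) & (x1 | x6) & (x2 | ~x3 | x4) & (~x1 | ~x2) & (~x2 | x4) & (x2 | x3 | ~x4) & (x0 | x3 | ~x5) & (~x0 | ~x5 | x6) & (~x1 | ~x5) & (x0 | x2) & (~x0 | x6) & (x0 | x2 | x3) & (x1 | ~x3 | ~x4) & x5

Case x5 = True:
  (~x2 | ~x5) forces x2 = False.
  (~x1 | ~x5) forces x1 = False.
  (~x0 | x1 | x2) forces x0 = False.
  Clause (x0 | x2) is falsified — contradiction.
Case x5 = False:
  Clause (x5) is falsified — contradiction.
Both cases fail, so the formula is unsatisfiable.

Unsatisfiable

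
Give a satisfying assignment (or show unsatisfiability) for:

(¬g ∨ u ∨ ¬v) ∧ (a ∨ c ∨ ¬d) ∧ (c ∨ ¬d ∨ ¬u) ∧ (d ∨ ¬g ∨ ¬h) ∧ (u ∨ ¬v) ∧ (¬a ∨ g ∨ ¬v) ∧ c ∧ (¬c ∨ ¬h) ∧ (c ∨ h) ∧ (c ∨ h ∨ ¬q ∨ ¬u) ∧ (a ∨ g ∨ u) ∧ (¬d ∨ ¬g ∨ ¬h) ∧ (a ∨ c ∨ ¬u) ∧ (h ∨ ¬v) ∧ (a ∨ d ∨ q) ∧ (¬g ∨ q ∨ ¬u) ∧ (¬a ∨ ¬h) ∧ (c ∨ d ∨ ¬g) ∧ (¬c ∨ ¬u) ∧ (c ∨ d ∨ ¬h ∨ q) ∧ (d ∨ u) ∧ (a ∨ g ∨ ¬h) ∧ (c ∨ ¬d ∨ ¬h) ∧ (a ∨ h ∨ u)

v=F, h=F, a=T, g=F, q=F, u=F, d=T, c=T

Unit clause (c) forces c = True.
In (¬c ∨ ¬h) only ¬h is left, so h = False.
In (h ∨ ¬v) only ¬v is left, so v = False.
In (¬c ∨ ¬u) only ¬u is left, so u = False.
In (d ∨ u) only d is left, so d = True.
In (a ∨ h ∨ u) only a is left, so a = True.
Set g = False.
Set q = False.
All clauses satisfied.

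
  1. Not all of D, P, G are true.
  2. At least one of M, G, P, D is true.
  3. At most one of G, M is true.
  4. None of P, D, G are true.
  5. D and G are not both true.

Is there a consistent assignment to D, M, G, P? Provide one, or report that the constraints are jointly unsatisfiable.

D: False, M: True, G: False, P: False

  (1) {D, P, G}: 0/3 true — not all ✓
  (2) {M, G, P, D}: 1 true — at least one ✓
  (3) {G, M}: 1 true — at most one ✓
  (4) {P, D, G}: 0 true — none ✓
  (5) D=F, G=F — not both ✓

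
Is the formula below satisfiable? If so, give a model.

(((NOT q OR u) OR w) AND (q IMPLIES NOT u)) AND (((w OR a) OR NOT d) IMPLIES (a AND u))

u=T; a=F; w=F; q=F; d=T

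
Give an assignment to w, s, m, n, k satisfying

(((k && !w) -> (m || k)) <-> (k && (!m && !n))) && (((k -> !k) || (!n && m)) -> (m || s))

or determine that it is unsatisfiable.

w=F; s=F; m=F; n=F; k=T

  ((k && !w) -> (m || k)) <-> (k && (!m && !n)) = True
    (k && !w) -> (m || k) = True
      k && !w = True
        !w = True
      m || k = True
    k && (!m && !n) = True
      !m && !n = True
        !m = True
        !n = True
  ((k -> !k) || (!n && m)) -> (m || s) = True
    (k -> !k) || (!n && m) = False
      k -> !k = False
        !k = False
      !n && m = False
        !n = True
    m || s = False
Both conjuncts True, so the formula holds.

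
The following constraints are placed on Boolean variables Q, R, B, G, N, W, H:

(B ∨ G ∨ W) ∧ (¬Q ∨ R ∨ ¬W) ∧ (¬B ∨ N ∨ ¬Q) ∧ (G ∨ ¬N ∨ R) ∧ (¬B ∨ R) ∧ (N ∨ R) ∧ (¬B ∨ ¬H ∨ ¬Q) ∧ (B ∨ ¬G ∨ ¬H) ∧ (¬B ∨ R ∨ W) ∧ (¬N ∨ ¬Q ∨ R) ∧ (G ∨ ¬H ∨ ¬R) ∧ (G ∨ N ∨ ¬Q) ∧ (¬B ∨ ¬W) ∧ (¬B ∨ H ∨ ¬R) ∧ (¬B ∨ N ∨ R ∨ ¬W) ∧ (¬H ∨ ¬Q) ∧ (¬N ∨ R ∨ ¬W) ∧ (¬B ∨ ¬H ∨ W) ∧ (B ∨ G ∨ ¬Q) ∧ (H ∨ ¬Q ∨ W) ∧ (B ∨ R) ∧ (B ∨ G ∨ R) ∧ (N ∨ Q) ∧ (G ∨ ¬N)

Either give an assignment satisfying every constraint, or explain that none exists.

Q = True, R = True, B = False, G = True, N = True, W = True, H = False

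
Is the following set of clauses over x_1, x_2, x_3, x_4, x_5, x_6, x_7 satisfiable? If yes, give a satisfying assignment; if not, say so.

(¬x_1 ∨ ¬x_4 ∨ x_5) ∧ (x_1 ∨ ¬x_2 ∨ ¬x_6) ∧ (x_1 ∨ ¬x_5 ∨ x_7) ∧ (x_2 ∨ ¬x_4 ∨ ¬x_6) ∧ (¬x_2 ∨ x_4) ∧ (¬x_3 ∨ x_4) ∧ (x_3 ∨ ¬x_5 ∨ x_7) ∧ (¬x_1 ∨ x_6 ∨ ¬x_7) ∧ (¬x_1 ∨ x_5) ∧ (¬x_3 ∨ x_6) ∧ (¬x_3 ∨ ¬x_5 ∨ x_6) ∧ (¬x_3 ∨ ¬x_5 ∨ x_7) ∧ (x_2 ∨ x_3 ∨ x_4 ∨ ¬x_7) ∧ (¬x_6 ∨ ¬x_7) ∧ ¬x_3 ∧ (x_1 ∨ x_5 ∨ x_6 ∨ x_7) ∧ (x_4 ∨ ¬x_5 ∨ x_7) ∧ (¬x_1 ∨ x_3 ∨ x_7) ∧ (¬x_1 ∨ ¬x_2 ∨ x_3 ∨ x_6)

x_1 = False; x_2 = False; x_3 = False; x_4 = True; x_5 = False; x_6 = False; x_7 = True

Unit clause (¬x_3) forces x_3 = False.
Set x_1 = False.
Set x_2 = False.
Set x_4 = True.
  then (x_2 ∨ ¬x_4 ∨ ¬x_6) forces x_6 = False.
Set x_5 = False.
  then (x_1 ∨ x_5 ∨ x_6 ∨ x_7) forces x_7 = True.
All clauses satisfied.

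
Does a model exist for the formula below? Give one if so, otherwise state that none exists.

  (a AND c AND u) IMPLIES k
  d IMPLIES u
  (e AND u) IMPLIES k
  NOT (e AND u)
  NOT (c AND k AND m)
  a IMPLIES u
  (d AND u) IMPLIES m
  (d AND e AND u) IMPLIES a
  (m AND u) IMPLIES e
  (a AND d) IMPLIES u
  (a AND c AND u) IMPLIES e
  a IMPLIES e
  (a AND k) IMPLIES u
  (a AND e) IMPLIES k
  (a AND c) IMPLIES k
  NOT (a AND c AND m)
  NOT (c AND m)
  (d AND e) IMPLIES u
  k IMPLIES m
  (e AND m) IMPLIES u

Set k = False.
Try a = True:
  (NOT a OR NOT c OR k) forces c = False.
  (NOT a OR e) forces e = True.
  clause (NOT a OR NOT e OR k) is falsified — backtrack.
So a = False.
Set e = False.
Set c = False.
Set u = False.
  then (NOT d OR u) forces d = False.
Set m = True.
All clauses satisfied.

k: False, a: False, e: False, c: False, u: False, m: True, d: False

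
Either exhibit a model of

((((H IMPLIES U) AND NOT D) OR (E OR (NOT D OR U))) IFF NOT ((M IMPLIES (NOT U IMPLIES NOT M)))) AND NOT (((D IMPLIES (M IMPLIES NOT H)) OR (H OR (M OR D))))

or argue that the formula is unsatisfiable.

The formula is unsatisfiable.

The conjunct NOT (((D IMPLIES (M IMPLIES NOT H)) OR (H OR (M OR D)))) is unsatisfiable on its own:
  D=F, H=F, M=F: evaluates to False.
  D=F, H=F, M=T: evaluates to False.
  D=F, H=T, M=F: evaluates to False.
  D=F, H=T, M=T: evaluates to False.
  D=T, H=F, M=F: evaluates to False.
  D=T, H=F, M=T: evaluates to False.
  D=T, H=T, M=F: evaluates to False.
  D=T, H=T, M=T: evaluates to False.
So the whole conjunction is unsatisfiable.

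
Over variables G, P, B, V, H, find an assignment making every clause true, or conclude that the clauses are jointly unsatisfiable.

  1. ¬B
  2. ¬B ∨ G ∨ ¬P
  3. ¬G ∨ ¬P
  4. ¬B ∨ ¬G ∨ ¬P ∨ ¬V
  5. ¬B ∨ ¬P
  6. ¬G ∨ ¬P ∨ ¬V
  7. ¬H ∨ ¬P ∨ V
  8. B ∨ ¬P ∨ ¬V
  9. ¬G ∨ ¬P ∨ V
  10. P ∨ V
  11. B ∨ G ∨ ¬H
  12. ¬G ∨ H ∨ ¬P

Unit clause (¬B) forces B = False.
Set G = False.
  then (B ∨ G ∨ ¬H) forces H = False.
Set P = False.
  then (P ∨ V) forces V = True.
All clauses satisfied.

G = False, P = False, B = False, V = True, H = False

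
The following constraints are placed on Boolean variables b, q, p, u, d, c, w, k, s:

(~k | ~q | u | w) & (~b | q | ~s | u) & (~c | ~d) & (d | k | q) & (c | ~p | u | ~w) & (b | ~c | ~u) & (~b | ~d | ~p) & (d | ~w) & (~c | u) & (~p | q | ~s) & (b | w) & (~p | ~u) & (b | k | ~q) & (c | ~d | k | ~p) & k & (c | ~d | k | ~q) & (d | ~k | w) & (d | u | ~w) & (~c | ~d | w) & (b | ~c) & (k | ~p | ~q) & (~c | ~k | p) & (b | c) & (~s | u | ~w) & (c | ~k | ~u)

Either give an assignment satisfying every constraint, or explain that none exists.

Unit clause (k) forces k = True.
Set b = True.
Set q = False.
Set p = False.
  then (~c | ~k | p) forces c = False.
  then (c | ~k | ~u) forces u = False.
  then (~b | q | ~s | u) forces s = False.
Try d = False:
  (d | ~w) forces w = False.
  clause (d | ~k | w) is falsified — backtrack.
So d = True.
Set w = False.
All clauses satisfied.

b = True, q = False, p = False, u = False, d = True, c = False, w = False, k = True, s = False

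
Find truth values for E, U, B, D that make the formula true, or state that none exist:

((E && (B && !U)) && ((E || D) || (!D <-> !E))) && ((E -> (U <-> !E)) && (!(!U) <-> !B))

E=T; U=F; B=T; D=T

  (E && (B && !U)) && ((E || D) || (!D <-> !E)) = True
    E && (B && !U) = True
      B && !U = True
        !U = True
    (E || D) || (!D <-> !E) = True
      E || D = True
      !D <-> !E = True
        !D = False
        !E = False
  (E -> (U <-> !E)) && (!(!U) <-> !B) = True
    E -> (U <-> !E) = True
      U <-> !E = True
        !E = False
    !(!U) <-> !B = True
      !(!U) = False
        !U = True
      !B = False
Both conjuncts True, so the formula holds.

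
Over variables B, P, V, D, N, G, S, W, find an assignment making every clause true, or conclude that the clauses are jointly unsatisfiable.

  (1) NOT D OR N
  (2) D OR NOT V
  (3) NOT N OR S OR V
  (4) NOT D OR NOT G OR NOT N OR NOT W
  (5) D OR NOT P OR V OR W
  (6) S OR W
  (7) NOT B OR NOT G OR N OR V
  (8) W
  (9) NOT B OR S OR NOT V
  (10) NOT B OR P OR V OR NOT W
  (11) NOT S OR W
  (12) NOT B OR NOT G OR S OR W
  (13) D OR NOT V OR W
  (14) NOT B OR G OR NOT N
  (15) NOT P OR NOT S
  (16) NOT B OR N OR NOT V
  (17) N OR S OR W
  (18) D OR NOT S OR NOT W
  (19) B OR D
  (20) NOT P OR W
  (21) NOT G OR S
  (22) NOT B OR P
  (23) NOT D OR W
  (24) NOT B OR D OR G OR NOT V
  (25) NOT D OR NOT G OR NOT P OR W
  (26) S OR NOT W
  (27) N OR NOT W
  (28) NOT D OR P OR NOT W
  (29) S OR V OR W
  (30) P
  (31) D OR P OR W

Unsatisfiable

Case P = True:
  (W) forces W = True.
  (NOT P OR NOT S) forces S = False.
  Clause (S OR NOT W) is falsified — contradiction.
Case P = False:
  Clause (P) is falsified — contradiction.
Both cases fail, so the formula is unsatisfiable.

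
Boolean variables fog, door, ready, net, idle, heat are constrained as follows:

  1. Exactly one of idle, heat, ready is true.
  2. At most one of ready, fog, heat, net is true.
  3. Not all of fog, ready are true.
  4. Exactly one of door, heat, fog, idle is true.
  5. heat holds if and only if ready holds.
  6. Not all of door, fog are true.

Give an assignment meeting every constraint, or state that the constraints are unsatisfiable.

fog=F, door=F, ready=F, net=T, idle=T, heat=F

  (1) {idle, heat, ready}: 1 true — exactly one ✓
  (2) {ready, fog, heat, net}: 1 true — at most one ✓
  (3) {fog, ready}: 0/2 true — not all ✓
  (4) {door, heat, fog, idle}: 1 true — exactly one ✓
  (5) heat=F, ready=F — same ✓
  (6) {door, fog}: 0/2 true — not all ✓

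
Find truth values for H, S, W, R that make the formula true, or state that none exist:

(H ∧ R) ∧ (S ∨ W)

H = True, S = True, W = True, R = True

  H ∧ R = True
  S ∨ W = True
Both conjuncts True, so the formula holds.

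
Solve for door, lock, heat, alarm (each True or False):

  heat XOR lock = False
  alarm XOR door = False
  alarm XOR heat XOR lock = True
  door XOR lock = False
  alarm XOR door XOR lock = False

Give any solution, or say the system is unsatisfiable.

Unsatisfiable — no assignment works.

Adding constraints 1, 3, 4, 5 mod 2: every variable appears an even number of times on the left, so the left side is 0.
But the right sides sum to 1 (mod 2). 0 ≠ 1 — the system is inconsistent.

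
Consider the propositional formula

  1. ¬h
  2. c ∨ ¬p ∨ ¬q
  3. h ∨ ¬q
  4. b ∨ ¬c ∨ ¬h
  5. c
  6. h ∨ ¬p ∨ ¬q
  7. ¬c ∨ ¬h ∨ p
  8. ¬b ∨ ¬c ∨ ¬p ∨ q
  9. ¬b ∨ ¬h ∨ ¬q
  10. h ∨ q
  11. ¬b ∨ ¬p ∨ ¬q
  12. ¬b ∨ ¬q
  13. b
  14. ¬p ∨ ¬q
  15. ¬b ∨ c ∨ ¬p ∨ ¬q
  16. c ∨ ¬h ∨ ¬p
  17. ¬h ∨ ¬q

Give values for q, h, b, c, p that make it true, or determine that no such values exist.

Unsatisfiable — no assignment works.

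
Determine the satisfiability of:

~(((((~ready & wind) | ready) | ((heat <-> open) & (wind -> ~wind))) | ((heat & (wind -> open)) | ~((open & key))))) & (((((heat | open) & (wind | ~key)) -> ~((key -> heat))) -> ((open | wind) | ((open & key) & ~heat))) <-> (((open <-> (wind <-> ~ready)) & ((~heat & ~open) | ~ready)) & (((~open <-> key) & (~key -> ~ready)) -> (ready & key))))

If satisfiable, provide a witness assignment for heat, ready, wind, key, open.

Unsatisfiable

Case open = True: the formula simplifies to ~(((((~ready & wind) | ready) | (heat & (wind -> ~wind))) | (heat | ~key))) & (((wind <-> ~ready) & ~ready) & ((~key & (~key -> ~ready)) -> (ready & key))).
  ready = True: the conjunct ~(((((~ready & wind) | ready) | (heat & (wind -> ~wind))) | (heat | ~key))) becomes ~((True | (heat | ~key))) = False.
  ready = False: simplifies to ~(((wind | (heat & (wind -> ~wind))) | (heat | ~key))) & (wind & key).
    wind = True: the conjunct ~(((wind | (heat & (wind -> ~wind))) | (heat | ~key))) becomes ~((True | (heat | ~key))) = False.
    wind = False: the conjunct wind is False.
Case open = False: the conjunct ~(((((~ready & wind) | ready) | ((heat <-> open) & (wind -> ~wind))) | ((heat & (wind -> open)) | ~((open & key))))) becomes ~(((((~ready & wind) | ready) | (~heat & (wind -> ~wind))) | True)) = False.
Both cases fail — unsatisfiable.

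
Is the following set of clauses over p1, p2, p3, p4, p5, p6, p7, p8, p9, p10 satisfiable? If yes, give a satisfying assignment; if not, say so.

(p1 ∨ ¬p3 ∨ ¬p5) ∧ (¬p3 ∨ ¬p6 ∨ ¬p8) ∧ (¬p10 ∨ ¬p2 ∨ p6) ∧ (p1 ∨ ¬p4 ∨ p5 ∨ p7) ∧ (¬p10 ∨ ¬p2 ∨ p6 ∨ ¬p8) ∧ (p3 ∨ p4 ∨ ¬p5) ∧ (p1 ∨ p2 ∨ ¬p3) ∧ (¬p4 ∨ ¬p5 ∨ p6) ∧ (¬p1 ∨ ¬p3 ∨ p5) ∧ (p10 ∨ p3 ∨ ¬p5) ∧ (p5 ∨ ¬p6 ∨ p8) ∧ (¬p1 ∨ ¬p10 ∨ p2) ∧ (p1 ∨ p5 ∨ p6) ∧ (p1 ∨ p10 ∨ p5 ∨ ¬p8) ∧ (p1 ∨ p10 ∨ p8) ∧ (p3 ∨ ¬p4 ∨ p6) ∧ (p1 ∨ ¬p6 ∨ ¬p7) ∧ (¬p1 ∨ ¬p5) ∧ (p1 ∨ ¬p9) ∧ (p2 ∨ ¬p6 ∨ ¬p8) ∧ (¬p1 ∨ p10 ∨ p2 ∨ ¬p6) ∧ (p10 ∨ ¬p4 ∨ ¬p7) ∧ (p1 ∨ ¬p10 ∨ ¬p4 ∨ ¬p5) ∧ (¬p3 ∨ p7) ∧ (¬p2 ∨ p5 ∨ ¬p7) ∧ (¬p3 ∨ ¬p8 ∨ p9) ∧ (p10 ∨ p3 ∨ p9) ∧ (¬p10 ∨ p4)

p1: True, p2: True, p3: False, p4: False, p5: False, p6: True, p7: False, p8: True, p9: True, p10: False

Set p1 = True.
  then (¬p1 ∨ ¬p5) forces p5 = False.
  then (¬p1 ∨ ¬p3 ∨ p5) forces p3 = False.
Set p2 = True.
  then (¬p2 ∨ p5 ∨ ¬p7) forces p7 = False.
Set p4 = False.
  then (¬p10 ∨ p4) forces p10 = False.
  then (p10 ∨ p3 ∨ p9) forces p9 = True.
Set p6 = True.
  then (p5 ∨ ¬p6 ∨ p8) forces p8 = True.
All clauses satisfied.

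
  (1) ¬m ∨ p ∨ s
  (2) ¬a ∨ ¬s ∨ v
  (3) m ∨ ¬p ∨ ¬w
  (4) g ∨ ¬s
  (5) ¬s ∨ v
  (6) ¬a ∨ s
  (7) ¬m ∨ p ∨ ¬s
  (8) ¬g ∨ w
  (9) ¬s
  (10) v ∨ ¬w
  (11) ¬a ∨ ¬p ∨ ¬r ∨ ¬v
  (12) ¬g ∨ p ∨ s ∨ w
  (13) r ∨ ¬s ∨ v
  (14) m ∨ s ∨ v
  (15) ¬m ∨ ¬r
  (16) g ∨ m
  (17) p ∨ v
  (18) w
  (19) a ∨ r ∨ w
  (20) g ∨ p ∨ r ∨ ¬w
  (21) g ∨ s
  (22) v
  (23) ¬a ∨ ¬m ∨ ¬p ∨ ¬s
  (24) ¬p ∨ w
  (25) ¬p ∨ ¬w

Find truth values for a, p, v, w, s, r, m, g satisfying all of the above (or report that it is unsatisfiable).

a: False, p: False, v: True, w: True, s: False, r: False, m: False, g: True

Unit clause (¬s) forces s = False.
Unit clause (w) forces w = True.
In (g ∨ s) only g is left, so g = True.
Unit clause (v) forces v = True.
In (¬p ∨ ¬w) only ¬p is left, so p = False.
In (¬m ∨ p ∨ s) only ¬m is left, so m = False.
In (¬a ∨ s) only ¬a is left, so a = False.
Set r = False.
All clauses satisfied.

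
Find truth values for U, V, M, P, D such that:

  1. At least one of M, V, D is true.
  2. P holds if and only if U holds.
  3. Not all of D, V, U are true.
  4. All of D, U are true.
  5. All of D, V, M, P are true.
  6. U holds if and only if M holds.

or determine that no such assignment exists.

The formula is unsatisfiable.

Case V = True:
  (4) forces D = True.
  (3) with D=T, V=T forces U = False.
  Constraint (4) is violated (U=F) — contradiction.
Case V = False:
  Constraint (5) is violated (V=F) — contradiction.
Both cases fail — unsatisfiable.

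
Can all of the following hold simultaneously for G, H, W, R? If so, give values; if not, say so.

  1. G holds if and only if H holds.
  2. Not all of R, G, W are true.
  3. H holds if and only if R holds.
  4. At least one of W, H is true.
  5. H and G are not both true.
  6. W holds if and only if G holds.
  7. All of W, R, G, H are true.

Case G = True:
  (1) with G=T forces H = True.
  Constraint (5) is violated (H=T, G=T) — contradiction.
Case G = False:
  Constraint (7) is violated (G=F) — contradiction.
Both cases fail — unsatisfiable.

No satisfying assignment exists.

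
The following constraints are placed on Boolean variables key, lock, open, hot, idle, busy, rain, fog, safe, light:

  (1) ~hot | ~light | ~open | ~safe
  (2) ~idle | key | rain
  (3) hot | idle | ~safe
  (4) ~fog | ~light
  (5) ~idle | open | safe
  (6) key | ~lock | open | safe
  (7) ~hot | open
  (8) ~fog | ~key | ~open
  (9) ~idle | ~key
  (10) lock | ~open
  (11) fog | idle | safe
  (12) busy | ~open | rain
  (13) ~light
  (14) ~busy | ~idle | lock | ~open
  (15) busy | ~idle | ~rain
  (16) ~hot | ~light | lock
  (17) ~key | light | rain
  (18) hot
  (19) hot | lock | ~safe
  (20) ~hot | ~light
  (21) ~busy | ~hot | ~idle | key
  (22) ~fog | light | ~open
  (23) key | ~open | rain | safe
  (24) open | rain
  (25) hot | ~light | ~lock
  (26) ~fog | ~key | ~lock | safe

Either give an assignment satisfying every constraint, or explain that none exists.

key: True; lock: True; open: True; hot: True; idle: False; busy: False; rain: True; fog: False; safe: True; light: False

Unit clause (~light) forces light = False.
Unit clause (hot) forces hot = True.
In (~hot | open) only open is left, so open = True.
In (lock | ~open) only lock is left, so lock = True.
In (~fog | light | ~open) only ~fog is left, so fog = False.
Set key = True.
  then (~idle | ~key) forces idle = False.
  then (fog | idle | safe) forces safe = True.
  then (~key | light | rain) forces rain = True.
Set busy = False.
All clauses satisfied.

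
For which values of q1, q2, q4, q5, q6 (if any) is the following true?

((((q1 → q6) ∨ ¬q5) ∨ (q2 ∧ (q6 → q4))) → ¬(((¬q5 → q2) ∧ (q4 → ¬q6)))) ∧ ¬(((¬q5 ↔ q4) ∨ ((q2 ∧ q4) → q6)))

Case q6 = True: the conjunct ¬(((¬q5 ↔ q4) ∨ ((q2 ∧ q4) → q6))) becomes ¬(((¬q5 ↔ q4) ∨ True)) = False.
Case q6 = False: the formula simplifies to (((¬q1 ∨ ¬q5) ∨ q2) → ¬((¬q5 → q2))) ∧ ¬(((¬q5 ↔ q4) ∨ ¬((q2 ∧ q4)))).
  q2 = True: the conjunct ((¬q1 ∨ ¬q5) ∨ q2) → ¬((¬q5 → q2)) becomes ((¬q1 ∨ ¬q5) ∨ True) → ¬True = False.
  q2 = False: the conjunct ¬(((¬q5 ↔ q4) ∨ ¬((q2 ∧ q4)))) becomes ¬(((¬q5 ↔ q4) ∨ True)) = False.
Both cases fail — unsatisfiable.

Unsatisfiable — no assignment works.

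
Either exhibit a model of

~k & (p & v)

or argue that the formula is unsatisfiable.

p: True, k: False, v: True

  ~k = True
  p & v = True
Both conjuncts True, so the formula holds.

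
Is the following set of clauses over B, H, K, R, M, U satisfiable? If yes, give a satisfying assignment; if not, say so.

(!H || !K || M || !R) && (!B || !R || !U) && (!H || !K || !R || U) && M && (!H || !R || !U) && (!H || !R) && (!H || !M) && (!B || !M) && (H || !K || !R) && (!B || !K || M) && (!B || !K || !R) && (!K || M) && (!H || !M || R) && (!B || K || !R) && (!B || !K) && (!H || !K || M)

Unit clause (M) forces M = True.
In (!H || !M) only !H is left, so H = False.
In (!B || !M) only !B is left, so B = False.
Set K = False.
Set R = False.
Set U = False.
All clauses satisfied.

B = False; H = False; K = False; R = False; M = True; U = False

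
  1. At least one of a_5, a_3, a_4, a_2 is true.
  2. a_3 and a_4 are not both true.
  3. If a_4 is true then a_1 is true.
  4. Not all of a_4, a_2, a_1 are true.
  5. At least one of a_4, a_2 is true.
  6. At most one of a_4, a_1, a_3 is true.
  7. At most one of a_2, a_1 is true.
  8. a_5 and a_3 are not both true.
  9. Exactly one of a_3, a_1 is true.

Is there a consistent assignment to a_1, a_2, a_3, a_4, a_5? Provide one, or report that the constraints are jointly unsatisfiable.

a_1: False, a_2: True, a_3: True, a_4: False, a_5: False

  (1) {a_5, a_3, a_4, a_2}: 2 true — at least one ✓
  (2) a_3=T, a_4=F — not both ✓
  (3) a_4=F ⇒ a_1: vacuous ✓
  (4) {a_4, a_2, a_1}: 1/3 true — not all ✓
  (5) {a_4, a_2}: 1 true — at least one ✓
  (6) {a_4, a_1, a_3}: 1 true — at most one ✓
  (7) {a_2, a_1}: 1 true — at most one ✓
  (8) a_5=F, a_3=T — not both ✓
  (9) {a_3, a_1}: 1 true — exactly one ✓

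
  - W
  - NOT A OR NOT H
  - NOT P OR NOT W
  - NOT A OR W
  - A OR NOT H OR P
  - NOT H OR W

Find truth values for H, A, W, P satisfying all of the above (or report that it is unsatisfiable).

Unit clause (W) forces W = True.
In (NOT P OR NOT W) only NOT P is left, so P = False.
Set H = False.
Set A = False.
All clauses satisfied.

H: False, A: False, W: True, P: False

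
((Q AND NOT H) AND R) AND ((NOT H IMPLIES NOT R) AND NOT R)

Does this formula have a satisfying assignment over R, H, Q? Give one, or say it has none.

Case R = True: the conjunct NOT R is False.
Case R = False: the conjunct R is False.
Both cases fail — unsatisfiable.

The formula is unsatisfiable.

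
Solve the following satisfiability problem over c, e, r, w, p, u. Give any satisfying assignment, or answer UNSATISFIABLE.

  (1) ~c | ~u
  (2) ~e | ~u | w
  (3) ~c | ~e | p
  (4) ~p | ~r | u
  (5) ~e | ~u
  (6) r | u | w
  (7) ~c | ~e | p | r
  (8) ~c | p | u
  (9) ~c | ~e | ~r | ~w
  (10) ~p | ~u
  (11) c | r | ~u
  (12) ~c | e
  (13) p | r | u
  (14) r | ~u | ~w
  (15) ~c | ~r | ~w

c: False; e: False; r: False; w: True; p: True; u: False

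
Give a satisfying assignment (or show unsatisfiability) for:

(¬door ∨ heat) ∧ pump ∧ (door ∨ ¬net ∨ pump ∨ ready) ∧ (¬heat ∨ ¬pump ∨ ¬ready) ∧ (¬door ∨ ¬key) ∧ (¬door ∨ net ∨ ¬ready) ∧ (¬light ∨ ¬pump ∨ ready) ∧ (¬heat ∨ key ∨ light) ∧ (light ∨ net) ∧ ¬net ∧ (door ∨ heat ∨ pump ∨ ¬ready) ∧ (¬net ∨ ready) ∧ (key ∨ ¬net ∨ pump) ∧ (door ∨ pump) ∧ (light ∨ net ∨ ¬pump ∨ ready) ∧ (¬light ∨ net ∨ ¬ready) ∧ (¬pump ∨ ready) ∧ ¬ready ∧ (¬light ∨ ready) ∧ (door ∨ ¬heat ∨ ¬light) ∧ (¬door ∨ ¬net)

Case ready = True:
  Clause (¬ready) is falsified — contradiction.
Case ready = False:
  (pump) forces pump = True.
  Clause (¬pump ∨ ready) is falsified — contradiction.
Both cases fail, so the formula is unsatisfiable.

No satisfying assignment exists.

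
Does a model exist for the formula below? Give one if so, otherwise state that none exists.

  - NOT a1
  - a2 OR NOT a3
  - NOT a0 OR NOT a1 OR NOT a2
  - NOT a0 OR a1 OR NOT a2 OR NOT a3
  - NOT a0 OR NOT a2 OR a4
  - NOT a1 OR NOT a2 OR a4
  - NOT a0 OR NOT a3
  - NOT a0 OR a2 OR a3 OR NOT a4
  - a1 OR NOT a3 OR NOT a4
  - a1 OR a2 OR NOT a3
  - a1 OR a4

Unit clause (NOT a1) forces a1 = False.
In (a1 OR a4) only a4 is left, so a4 = True.
In (a1 OR NOT a3 OR NOT a4) only NOT a3 is left, so a3 = False.
Set a0 = False.
Set a2 = True.
All clauses satisfied.

a0=F, a1=F, a2=T, a3=F, a4=T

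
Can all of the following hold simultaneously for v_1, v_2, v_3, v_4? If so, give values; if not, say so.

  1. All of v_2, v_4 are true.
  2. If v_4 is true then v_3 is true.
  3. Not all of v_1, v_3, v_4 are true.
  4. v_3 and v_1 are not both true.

v_1: False, v_2: True, v_3: True, v_4: True

  (1) {v_2, v_4}: all 2 true ✓
  (2) v_4=T ⇒ v_3: T ✓
  (3) {v_1, v_3, v_4}: 2/3 true — not all ✓
  (4) v_3=T, v_1=F — not both ✓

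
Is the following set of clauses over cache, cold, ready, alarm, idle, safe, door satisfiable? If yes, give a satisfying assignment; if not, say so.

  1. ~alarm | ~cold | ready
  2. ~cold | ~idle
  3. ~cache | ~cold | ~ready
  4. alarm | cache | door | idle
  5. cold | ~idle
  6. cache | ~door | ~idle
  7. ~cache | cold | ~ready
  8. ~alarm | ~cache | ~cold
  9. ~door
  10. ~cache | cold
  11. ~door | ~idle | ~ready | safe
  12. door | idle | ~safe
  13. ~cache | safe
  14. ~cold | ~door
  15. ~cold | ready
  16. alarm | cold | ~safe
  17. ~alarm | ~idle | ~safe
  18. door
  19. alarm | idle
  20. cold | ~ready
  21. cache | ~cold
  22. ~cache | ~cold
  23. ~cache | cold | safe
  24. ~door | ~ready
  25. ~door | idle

The formula is unsatisfiable.

Case door = True:
  Clause (~door) is falsified — contradiction.
Case door = False:
  Clause (door) is falsified — contradiction.
Both cases fail, so the formula is unsatisfiable.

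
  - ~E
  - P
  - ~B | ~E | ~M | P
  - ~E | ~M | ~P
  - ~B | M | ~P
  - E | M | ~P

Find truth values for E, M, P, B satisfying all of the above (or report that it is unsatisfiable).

E=F, M=T, P=T, B=T

Unit clause (~E) forces E = False.
Unit clause (P) forces P = True.
In (E | M | ~P) only M is left, so M = True.
Set B = True.
All clauses satisfied.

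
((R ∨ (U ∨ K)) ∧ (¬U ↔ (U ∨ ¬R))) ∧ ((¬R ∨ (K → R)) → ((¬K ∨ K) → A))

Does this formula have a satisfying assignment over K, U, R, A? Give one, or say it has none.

K=T; U=F; R=F; A=T

  (R ∨ (U ∨ K)) ∧ (¬U ↔ (U ∨ ¬R)) = True
    R ∨ (U ∨ K) = True
      U ∨ K = True
    ¬U ↔ (U ∨ ¬R) = True
      ¬U = True
      U ∨ ¬R = True
        ¬R = True
  (¬R ∨ (K → R)) → ((¬K ∨ K) → A) = True
    ¬R ∨ (K → R) = True
      ¬R = True
      K → R = False
    (¬K ∨ K) → A = True
      ¬K ∨ K = True
        ¬K = False
Both conjuncts True, so the formula holds.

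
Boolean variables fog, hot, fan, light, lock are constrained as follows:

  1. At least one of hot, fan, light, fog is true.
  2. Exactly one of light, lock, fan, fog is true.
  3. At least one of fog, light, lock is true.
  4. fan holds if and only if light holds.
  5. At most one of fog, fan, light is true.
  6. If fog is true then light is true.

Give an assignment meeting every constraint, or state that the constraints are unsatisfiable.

fog = False; hot = True; fan = False; light = False; lock = True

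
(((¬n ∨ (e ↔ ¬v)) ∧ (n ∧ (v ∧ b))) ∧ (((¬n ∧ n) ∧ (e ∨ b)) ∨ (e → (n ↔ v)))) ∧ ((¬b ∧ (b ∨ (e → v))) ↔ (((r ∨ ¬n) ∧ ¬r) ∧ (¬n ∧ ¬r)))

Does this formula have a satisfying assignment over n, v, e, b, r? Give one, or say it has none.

n: True; v: True; e: False; b: True; r: False

  ((¬n ∨ (e ↔ ¬v)) ∧ (n ∧ (v ∧ b))) ∧ (((¬n ∧ n) ∧ (e ∨ b)) ∨ (e → (n ↔ v))) = True
    (¬n ∨ (e ↔ ¬v)) ∧ (n ∧ (v ∧ b)) = True
      ¬n ∨ (e ↔ ¬v) = True
        ¬n = False
        e ↔ ¬v = True
          ¬v = False
      n ∧ (v ∧ b) = True
        v ∧ b = True
    ((¬n ∧ n) ∧ (e ∨ b)) ∨ (e → (n ↔ v)) = True
      (¬n ∧ n) ∧ (e ∨ b) = False
        ¬n ∧ n = False
          ¬n = False
        e ∨ b = True
      e → (n ↔ v) = True
        n ↔ v = True
  (¬b ∧ (b ∨ (e → v))) ↔ (((r ∨ ¬n) ∧ ¬r) ∧ (¬n ∧ ¬r)) = True
    ¬b ∧ (b ∨ (e → v)) = False
      ¬b = False
      b ∨ (e → v) = True
        e → v = True
    ((r ∨ ¬n) ∧ ¬r) ∧ (¬n ∧ ¬r) = False
      (r ∨ ¬n) ∧ ¬r = False
        r ∨ ¬n = False
          ¬n = False
        ¬r = True
      ¬n ∧ ¬r = False
        ¬n = False
        ¬r = True
Both conjuncts True, so the formula holds.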